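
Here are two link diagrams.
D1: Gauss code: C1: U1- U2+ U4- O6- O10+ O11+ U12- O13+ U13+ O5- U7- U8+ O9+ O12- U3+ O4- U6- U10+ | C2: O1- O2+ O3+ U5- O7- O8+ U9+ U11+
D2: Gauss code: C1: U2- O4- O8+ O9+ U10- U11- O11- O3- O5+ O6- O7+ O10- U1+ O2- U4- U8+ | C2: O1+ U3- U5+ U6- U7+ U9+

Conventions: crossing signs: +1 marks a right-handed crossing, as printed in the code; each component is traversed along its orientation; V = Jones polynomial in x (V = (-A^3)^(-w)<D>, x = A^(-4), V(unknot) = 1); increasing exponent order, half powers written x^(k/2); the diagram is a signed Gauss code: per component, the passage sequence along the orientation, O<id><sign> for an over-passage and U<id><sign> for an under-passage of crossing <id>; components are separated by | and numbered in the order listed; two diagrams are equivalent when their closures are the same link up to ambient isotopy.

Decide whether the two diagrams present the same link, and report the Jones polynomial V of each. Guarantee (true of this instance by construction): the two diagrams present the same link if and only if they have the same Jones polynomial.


equivalent: yes
V(D1) = -x^(1/2) - x^(5/2)  (w +1, c 13, <D> = A^-7 + A)
V(D2) = -x^(1/2) - x^(5/2)  [11 crossings, <D> = A^-13 + A^-5, w = -1]
key observation: from 13 to 11 crossings by R-moves: one link, two diagrams


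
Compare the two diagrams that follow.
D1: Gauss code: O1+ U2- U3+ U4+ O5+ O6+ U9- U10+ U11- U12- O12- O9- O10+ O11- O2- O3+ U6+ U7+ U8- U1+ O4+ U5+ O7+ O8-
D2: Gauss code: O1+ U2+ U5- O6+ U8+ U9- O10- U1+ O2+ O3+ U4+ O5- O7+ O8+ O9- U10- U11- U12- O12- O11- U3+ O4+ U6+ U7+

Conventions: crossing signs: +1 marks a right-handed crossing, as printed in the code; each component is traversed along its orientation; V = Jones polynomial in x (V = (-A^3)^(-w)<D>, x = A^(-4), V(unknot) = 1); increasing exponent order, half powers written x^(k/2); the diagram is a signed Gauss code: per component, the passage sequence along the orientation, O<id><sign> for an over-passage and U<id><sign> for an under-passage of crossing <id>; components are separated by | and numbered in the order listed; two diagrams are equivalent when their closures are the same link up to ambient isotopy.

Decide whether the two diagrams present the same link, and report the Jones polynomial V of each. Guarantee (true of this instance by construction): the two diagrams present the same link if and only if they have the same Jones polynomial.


equivalent: no
V(D1) = x + x^3 - x^4  (w +2, c 12, <D> = -A^-10 + A^-6 + A^2)
V(D2) = 2x - 2x^2 + 3x^3 - 3x^4 + 2x^5 - 2x^6 + x^7  (w +2, c 12, <D> = A^-22 - 2A^-18 + 2A^-14 - 3A^-10 + 3A^-6 - 2A^-2 + 2A^2)
why: 2 values of V(x) split the 2 diagrams


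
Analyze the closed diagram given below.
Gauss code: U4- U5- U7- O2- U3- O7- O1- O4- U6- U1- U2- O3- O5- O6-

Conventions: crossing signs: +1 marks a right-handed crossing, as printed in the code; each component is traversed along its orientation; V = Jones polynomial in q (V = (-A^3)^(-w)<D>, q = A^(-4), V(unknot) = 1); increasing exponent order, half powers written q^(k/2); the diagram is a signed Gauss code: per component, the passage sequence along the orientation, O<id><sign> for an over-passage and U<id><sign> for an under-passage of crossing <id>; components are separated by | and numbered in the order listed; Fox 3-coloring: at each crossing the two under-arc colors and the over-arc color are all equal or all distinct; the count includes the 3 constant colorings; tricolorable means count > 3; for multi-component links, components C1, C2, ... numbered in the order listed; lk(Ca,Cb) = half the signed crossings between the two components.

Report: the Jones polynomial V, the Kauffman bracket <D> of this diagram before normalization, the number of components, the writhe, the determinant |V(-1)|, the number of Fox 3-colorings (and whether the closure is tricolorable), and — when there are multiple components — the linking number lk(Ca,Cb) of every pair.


V(q) = -q^-7 + q^-6 - q^-5 + q^-4 + q^-2
bracket: -A^-13 - A^-5 + A^-1 - A^3 + A^7, w = -7
1 component, writhe -7, over 7 crossings
det 5, colorings 3 of 3^7 — not tricolorable
observation: det 5 = |V(-1)|; not divisible by 3, so not tricolorable


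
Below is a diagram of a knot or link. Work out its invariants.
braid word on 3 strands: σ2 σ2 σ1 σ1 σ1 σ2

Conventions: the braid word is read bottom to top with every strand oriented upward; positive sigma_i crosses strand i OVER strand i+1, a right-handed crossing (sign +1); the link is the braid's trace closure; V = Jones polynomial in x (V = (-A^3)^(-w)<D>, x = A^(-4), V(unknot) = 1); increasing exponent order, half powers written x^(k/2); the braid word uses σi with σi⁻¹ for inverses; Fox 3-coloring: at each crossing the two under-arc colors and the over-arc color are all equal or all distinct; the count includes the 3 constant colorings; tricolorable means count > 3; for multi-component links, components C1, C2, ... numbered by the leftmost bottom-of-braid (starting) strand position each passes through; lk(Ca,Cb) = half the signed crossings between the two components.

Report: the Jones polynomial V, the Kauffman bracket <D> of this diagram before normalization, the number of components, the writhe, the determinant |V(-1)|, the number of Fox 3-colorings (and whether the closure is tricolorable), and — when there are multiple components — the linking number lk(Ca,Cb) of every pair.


V = x^2 + 2x^4 - 2x^5 + x^6 - 2x^7 + x^8
<D> = A^-14 - 2A^-10 + A^-6 - 2A^-2 + 2A^2 + A^10 (w = +6)
1 component over 6 crossings, w = +6
27 Fox colorings among 3^6, |V(-1)| = 9: tricolorable
why: |V(-1)| = 9: so tricolorable, since 3 divides 9


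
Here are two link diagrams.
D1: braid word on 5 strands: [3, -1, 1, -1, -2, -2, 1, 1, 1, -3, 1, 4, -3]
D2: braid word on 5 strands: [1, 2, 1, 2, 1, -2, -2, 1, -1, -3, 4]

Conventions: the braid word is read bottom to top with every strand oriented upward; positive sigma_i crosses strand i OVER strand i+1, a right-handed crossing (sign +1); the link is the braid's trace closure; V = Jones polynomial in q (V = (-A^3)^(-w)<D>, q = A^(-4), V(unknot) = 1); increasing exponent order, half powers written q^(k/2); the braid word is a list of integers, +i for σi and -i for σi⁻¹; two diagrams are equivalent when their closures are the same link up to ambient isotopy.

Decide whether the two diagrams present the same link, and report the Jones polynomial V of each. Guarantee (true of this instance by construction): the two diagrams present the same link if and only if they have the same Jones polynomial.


equivalent: no
D1 (bracket -A^-11 + A^-7 - A^-3 + 2A + A^9; 13 crossings at w = +1): V = -q^(-3/2) - 2q^(1/2) + q^(3/2) - q^(5/2) + q^(7/2)
V(D2) = -q^(1/2) + q^(3/2) - q^(5/2) - q^(9/2)  (w +3, c 11, <D> = A^-9 + A^-1 - A^3 + A^7)
key observation: 2 values of V(q) split the 2 diagrams


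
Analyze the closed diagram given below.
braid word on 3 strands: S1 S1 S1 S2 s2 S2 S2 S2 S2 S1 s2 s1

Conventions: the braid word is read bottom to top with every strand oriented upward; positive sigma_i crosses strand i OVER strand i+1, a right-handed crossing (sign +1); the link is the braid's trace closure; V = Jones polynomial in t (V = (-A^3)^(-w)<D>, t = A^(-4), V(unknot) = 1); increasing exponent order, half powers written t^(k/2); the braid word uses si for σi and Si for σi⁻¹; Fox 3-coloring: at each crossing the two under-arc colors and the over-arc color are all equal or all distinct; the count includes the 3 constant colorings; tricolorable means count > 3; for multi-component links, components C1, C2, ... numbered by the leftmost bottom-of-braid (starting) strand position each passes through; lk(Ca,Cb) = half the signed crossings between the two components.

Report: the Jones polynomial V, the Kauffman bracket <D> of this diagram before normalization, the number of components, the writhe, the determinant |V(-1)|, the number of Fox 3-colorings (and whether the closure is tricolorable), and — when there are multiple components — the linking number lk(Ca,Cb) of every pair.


V = -t^-9 + 2t^-8 - 3t^-7 + 3t^-6 - 3t^-5 + 3t^-4 - t^-3 + t^-2
<D> = A^-10 - A^-6 + 3A^-2 - 3A^2 + 3A^6 - 3A^10 + 2A^14 - A^18 (w = -6)
1 component over 12 crossings, w = -6
3 Fox colorings among 3^12, |V(-1)| = 17: not tricolorable
why: the word shrinks to σ1⁻¹ σ1⁻¹ σ1⁻¹ σ2⁻¹ σ2⁻¹ σ2⁻¹ σ2⁻¹ σ1⁻¹ σ2 σ1 after cancelling


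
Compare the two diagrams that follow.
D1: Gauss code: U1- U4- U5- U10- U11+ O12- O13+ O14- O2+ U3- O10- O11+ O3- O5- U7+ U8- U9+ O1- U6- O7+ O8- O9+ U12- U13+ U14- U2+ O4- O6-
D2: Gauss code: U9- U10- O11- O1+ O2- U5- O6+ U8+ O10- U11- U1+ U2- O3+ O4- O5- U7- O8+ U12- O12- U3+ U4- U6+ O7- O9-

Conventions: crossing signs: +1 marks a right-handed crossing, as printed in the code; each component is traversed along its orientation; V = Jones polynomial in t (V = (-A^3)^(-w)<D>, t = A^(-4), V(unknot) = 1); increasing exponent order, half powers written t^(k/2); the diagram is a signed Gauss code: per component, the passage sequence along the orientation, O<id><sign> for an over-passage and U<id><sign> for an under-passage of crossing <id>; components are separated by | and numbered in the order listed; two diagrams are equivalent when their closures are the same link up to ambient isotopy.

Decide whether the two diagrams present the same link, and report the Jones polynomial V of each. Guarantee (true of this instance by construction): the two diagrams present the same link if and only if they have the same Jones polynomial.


equivalent: no
V(D1) = 1  (w -4, c 14, <D> = A^-12)
V(D2) = t^-5 - 2t^-4 + 2t^-3 - 2t^-2 + 2t^-1 - 1 + t  (w -4, c 12, <D> = A^-16 - A^-12 + 2A^-8 - 2A^-4 + 2 - 2A^4 + A^8)
why: V(t) takes 2 values over 2 diagrams, fixing the grouping


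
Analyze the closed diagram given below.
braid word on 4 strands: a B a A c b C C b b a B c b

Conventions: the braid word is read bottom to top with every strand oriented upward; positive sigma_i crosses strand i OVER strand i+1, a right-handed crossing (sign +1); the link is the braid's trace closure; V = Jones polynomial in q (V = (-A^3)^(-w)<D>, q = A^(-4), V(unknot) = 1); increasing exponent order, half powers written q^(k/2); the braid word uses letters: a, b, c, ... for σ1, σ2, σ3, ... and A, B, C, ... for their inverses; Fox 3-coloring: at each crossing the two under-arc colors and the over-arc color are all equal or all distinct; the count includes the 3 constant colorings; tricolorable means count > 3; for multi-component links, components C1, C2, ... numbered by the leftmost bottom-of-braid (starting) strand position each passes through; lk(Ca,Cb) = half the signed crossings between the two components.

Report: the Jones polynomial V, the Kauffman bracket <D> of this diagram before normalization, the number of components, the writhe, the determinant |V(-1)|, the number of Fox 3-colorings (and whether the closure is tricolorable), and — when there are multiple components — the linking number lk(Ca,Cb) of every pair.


Jones polynomial: V(q) = -2q^(1/2) + q^(3/2) - 2q^(5/2) + q^(7/2) - q^(9/2) + q^(11/2)
<D> = A^-10 - A^-6 + A^-2 - 2A^2 + A^6 - 2A^10; writhe +4
components 2, writhe +4 (14 crossings)
linking number lk(C1,C2) = 0
3-colorings: 3 of 3^14, det 8 — not tricolorable
note: free reduction leaves σ1 σ2⁻¹ σ3 σ2 σ3⁻¹ σ3⁻¹ σ2 σ2 σ1 σ2⁻¹ σ3 σ2 of the original 14 letters


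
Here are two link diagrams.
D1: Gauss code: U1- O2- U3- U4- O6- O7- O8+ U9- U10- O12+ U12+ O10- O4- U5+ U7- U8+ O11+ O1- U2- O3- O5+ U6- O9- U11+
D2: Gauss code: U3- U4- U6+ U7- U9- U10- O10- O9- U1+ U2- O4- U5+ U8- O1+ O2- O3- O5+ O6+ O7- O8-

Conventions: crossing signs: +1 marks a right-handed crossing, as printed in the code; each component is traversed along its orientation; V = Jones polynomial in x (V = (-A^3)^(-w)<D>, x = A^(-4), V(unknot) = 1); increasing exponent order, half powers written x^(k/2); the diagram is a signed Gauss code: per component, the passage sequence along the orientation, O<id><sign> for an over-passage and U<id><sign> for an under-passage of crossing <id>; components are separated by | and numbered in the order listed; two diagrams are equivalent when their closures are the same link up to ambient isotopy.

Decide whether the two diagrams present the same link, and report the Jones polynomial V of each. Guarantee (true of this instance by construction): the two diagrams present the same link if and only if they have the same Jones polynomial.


same link: no
V(D1) = -x^-6 + x^-5 - x^-4 + 2x^-3 - x^-2 + x^-1  [12 crossings, <D> = A^-8 - A^-4 + 2 - A^4 + A^8 - A^12, w = -4]
V(D2) = 1  (w -4, c 10, <D> = A^-12)
note: V(x) takes 2 values over 2 diagrams, fixing the grouping


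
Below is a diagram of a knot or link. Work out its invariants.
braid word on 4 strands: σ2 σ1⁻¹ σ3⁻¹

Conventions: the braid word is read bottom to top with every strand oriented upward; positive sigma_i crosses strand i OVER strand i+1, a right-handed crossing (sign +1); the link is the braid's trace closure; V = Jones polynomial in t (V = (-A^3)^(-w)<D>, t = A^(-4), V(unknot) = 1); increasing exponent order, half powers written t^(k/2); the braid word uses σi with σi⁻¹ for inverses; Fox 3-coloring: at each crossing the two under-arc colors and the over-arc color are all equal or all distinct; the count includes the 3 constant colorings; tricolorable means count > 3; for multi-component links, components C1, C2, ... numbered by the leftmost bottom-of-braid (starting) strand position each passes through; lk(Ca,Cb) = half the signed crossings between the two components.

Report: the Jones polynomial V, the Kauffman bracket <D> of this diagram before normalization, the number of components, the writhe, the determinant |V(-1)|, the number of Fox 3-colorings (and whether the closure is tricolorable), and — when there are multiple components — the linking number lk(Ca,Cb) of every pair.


Jones polynomial: V(t) = 1
<D> = -A^-3; writhe -1
components 1, writhe -1 (3 crossings)
3-colorings: 3 of 3^3, det 1 — not tricolorable
note: det 1 = |V(-1)|; not divisible by 3, so not tricolorable


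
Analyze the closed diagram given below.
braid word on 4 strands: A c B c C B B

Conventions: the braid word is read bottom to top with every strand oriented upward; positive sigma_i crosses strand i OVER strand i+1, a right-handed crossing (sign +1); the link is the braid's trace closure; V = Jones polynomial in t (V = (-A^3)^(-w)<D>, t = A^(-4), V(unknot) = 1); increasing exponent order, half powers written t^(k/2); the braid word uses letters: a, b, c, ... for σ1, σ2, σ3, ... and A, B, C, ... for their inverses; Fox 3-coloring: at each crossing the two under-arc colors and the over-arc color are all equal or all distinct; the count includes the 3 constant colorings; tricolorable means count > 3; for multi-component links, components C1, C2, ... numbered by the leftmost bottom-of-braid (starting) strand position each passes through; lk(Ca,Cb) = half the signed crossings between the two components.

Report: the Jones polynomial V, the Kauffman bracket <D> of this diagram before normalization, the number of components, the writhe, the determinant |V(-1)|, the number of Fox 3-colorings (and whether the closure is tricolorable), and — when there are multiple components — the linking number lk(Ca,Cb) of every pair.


V = -t^-4 + t^-3 + t^-1
<D> = -A^-5 - A^3 + A^7 (w = -3)
1 component over 7 crossings, w = -3
9 Fox colorings among 3^7, |V(-1)| = 3: tricolorable
why: |V(-1)| = 3: so tricolorable, since 3 divides 3


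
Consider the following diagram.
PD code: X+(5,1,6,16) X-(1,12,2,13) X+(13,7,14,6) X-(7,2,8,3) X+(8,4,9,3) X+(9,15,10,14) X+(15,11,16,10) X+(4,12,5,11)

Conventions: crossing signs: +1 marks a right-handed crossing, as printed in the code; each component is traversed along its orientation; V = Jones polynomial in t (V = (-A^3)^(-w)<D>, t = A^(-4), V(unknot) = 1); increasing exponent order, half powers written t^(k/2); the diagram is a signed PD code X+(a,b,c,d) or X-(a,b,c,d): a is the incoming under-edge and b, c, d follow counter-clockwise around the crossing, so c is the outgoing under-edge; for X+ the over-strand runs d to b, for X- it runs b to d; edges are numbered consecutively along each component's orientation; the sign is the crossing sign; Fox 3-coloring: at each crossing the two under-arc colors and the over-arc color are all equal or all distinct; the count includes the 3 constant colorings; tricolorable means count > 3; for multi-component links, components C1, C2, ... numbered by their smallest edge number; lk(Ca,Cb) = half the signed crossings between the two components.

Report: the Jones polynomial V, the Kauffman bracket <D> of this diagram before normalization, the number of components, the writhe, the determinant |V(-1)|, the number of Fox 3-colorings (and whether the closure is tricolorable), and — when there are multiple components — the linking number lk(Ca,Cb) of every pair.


V(t) = t + t^3 - t^4
bracket: -A^-4 + 1 + A^8, w = +4
1 component, writhe +4, over 8 crossings
det 3, colorings 9 of 3^8 — tricolorable
observation: w = +4 (over 8 crossings) is diagram-only; (-A^3)^(-4) removes it from V


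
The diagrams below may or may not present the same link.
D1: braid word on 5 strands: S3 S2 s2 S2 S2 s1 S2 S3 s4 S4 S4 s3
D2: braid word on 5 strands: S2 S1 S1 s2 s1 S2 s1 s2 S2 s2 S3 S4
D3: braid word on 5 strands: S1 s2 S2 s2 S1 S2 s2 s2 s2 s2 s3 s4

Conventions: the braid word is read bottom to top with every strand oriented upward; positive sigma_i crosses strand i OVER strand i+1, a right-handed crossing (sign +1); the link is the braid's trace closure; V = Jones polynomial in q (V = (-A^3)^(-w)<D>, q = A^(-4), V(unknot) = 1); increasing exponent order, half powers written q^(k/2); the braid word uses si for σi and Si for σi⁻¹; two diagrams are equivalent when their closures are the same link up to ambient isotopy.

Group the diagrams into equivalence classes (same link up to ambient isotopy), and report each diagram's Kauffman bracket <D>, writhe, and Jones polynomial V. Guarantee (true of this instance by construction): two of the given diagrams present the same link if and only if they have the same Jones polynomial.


grouping into links: {D1} | {D2} | {D3}
V(D1) = -q^-4 + q^-3 + q^-1  (w -4, c 12, <D> = A^-8 + 1 - A^4)
V(D2) = 1  (w -2, c 12, <D> = A^-6)
V(D3) = q^-1 - 1 + 2q - 2q^2 + 2q^3 - 2q^4 + q^5  (w +4, c 12, <D> = A^-8 - 2A^-4 + 2 - 2A^4 + 2A^8 - A^12 + A^16)
key observation: V(q) takes 3 values over 3 diagrams, fixing the grouping


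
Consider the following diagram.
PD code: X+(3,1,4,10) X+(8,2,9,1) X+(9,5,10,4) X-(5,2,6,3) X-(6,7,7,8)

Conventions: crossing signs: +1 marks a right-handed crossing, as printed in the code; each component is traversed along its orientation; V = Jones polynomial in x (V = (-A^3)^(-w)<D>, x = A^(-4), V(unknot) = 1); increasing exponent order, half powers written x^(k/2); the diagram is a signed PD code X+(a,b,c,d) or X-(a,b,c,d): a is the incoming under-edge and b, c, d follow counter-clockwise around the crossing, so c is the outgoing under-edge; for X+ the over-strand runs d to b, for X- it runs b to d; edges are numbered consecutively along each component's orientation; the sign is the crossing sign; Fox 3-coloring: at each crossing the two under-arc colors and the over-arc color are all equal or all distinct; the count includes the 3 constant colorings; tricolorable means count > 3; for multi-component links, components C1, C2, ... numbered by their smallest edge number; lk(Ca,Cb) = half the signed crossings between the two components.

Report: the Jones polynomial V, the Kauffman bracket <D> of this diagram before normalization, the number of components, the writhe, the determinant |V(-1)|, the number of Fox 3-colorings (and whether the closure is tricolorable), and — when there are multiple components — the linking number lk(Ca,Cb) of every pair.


Jones polynomial: V(x) = 1
<D> = -A^3; writhe +1
components 1, writhe +1 (5 crossings)
3-colorings: 3 of 3^5, det 1 — not tricolorable
note: |V(-1)| = 1: so not tricolorable, since 3 does not divide 1


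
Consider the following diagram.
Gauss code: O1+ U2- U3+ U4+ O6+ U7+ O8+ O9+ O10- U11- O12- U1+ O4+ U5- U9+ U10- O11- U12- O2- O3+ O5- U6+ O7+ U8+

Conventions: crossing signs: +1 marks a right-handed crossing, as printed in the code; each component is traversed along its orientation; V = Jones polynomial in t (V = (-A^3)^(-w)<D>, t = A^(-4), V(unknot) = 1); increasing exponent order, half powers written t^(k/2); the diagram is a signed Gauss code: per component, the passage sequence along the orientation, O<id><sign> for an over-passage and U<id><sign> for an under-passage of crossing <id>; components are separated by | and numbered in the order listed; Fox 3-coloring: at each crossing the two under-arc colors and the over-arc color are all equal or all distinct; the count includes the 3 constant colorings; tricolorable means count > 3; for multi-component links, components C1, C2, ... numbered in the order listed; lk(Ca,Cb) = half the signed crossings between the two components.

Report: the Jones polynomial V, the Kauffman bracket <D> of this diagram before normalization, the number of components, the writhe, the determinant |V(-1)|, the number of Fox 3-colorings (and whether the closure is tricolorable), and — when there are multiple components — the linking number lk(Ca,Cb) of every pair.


Jones polynomial: V(t) = -t^-2 + 2t^-1 - 3 + 5t - 4t^2 + 5t^3 - 4t^4 + 2t^5 - t^6
<D> = -A^-18 + 2A^-14 - 4A^-10 + 5A^-6 - 4A^-2 + 5A^2 - 3A^6 + 2A^10 - A^14; writhe +2
components 1, writhe +2 (12 crossings)
3-colorings: 9 of 3^12, det 27 — tricolorable
note: the span of V is 8, forcing >= 8 crossings in any diagram


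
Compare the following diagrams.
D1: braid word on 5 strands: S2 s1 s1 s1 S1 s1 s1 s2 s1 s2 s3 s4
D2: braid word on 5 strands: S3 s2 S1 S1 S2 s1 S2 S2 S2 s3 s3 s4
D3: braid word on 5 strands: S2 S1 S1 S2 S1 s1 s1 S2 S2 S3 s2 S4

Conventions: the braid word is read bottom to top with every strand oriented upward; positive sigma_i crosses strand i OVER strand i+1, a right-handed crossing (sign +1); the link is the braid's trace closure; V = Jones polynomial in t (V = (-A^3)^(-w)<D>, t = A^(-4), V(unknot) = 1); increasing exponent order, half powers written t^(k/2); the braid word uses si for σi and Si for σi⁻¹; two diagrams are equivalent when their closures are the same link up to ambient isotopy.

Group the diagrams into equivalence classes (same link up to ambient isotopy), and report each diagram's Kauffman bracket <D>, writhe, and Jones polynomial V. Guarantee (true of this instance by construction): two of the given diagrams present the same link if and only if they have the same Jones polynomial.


classes: {D1} | {D2, D3}
V(D1) = t^2 + t^4 - t^5 + t^6 - t^7  [12 crossings, <D> = -A^-4 + 1 - A^4 + A^8 + A^16, w = +8]
V(D2) = -t^-6 + t^-5 - t^-4 + 2t^-3 - t^-2 + t^-1  [12 crossings, <D> = A^-2 - A^2 + 2A^6 - A^10 + A^14 - A^18, w = -2]
V(D3) = -t^-6 + t^-5 - t^-4 + 2t^-3 - t^-2 + t^-1  [12 crossings, <D> = A^-14 - A^-10 + 2A^-6 - A^-2 + A^2 - A^6, w = -6]
note: 2 values of V(t) split the 3 diagrams


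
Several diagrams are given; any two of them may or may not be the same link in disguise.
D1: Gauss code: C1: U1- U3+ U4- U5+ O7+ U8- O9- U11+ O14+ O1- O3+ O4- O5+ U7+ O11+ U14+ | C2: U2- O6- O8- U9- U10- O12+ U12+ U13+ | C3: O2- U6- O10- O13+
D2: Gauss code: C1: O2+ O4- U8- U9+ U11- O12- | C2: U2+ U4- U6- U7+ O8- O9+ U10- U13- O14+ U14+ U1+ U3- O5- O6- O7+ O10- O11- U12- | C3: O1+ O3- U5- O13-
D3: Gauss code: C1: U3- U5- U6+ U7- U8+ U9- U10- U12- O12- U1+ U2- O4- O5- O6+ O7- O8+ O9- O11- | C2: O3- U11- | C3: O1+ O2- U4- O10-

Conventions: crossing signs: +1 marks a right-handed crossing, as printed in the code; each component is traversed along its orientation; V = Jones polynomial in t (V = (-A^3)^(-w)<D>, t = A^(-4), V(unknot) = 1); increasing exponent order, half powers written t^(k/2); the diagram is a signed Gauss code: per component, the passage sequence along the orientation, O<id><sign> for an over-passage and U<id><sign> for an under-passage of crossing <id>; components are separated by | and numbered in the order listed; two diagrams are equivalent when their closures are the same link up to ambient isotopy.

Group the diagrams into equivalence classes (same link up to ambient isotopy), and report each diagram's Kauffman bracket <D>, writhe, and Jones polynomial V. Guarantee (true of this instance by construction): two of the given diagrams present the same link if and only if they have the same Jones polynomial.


grouping into links: {D1} | {D2, D3}
V(D1) = t^-4 + 3t^-2 - t^-1 + 3 - 2t + t^2 - t^3  (w 0, c 14, <D> = -A^-12 + A^-8 - 2A^-4 + 3 - A^4 + 3A^8 + A^16)
V(D2) = t^-5 + 2t^-3 + t^-1  (w -4, c 14, <D> = A^-8 + 2 + A^8)
V(D3) = t^-5 + 2t^-3 + t^-1  [12 crossings, <D> = A^-14 + 2A^-6 + A^2, w = -6]
why: comparing 3 Jones polynomials yields 2 groups


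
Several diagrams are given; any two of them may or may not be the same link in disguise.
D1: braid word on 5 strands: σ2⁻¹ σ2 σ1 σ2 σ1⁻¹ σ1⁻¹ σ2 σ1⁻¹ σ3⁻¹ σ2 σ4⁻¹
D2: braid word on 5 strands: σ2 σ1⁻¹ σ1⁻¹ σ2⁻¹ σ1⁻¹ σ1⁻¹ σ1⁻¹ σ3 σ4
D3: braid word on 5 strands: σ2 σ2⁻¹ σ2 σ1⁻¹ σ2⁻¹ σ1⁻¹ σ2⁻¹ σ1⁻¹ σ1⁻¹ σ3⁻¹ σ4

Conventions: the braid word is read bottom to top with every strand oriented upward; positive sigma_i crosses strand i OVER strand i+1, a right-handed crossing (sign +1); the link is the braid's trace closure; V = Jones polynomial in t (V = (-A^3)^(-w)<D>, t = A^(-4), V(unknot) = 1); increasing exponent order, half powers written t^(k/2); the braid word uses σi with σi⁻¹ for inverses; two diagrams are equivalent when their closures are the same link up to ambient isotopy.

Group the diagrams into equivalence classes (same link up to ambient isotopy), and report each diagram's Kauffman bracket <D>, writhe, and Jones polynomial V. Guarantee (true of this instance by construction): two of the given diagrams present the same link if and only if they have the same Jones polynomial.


classes: {D1} | {D2, D3}
V(D1) = -t^(1/2) - t^(5/2)  [11 crossings, <D> = A^-13 + A^-5, w = -1]
D2 (bracket A^-3 + 2A^5 - A^9 + A^13 - A^17; 9 crossings at w = -3): V = t^(-13/2) - t^(-11/2) + t^(-9/2) - 2t^(-7/2) - t^(-3/2)
V(D3) = t^(-13/2) - t^(-11/2) + t^(-9/2) - 2t^(-7/2) - t^(-3/2)  [11 crossings, <D> = A^-9 + 2A^-1 - A^3 + A^7 - A^11, w = -5]
note: V(t) takes 2 values over 3 diagrams, fixing the grouping


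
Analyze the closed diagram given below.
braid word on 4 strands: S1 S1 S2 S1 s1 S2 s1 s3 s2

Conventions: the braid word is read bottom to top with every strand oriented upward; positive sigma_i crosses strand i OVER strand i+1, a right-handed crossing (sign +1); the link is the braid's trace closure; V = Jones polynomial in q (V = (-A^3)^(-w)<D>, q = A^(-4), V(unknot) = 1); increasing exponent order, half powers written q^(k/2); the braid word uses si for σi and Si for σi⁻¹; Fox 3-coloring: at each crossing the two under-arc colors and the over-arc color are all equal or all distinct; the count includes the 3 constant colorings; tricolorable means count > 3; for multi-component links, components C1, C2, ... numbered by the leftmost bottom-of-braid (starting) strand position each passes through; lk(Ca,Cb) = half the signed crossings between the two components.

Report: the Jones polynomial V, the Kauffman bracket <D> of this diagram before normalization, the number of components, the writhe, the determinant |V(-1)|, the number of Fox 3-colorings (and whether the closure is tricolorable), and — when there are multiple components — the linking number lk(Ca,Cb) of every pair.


Jones polynomial: V(q) = -q^-4 + q^-3 + q^-1
<D> = -A - A^9 + A^13; writhe -1
components 1, writhe -1 (9 crossings)
3-colorings: 9 of 3^9, det 3 — tricolorable
note: det 3 = |V(-1)|; divisible by 3, so tricolorable


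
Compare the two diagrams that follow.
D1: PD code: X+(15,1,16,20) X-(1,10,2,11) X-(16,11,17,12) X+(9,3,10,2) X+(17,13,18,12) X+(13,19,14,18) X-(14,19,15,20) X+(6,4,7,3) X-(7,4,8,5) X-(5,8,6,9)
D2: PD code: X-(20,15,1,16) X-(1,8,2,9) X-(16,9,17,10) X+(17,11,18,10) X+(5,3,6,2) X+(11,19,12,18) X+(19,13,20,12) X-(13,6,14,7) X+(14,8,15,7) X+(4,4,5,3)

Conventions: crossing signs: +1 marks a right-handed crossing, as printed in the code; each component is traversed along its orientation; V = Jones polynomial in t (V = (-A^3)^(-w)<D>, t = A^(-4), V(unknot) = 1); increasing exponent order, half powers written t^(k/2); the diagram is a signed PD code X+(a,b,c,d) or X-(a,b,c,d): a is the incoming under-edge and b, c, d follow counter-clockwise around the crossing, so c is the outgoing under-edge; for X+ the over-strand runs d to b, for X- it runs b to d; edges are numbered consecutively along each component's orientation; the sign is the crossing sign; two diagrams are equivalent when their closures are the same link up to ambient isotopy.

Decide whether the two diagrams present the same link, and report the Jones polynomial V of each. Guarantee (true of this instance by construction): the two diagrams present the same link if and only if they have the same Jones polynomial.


equivalent: yes
V(D1) = 1  (w 0, c 10, <D> = 1)
V(D2) = 1  (w +2, c 10, <D> = A^6)
why: one V(t) for all 2 diagrams — one class (guaranteed)


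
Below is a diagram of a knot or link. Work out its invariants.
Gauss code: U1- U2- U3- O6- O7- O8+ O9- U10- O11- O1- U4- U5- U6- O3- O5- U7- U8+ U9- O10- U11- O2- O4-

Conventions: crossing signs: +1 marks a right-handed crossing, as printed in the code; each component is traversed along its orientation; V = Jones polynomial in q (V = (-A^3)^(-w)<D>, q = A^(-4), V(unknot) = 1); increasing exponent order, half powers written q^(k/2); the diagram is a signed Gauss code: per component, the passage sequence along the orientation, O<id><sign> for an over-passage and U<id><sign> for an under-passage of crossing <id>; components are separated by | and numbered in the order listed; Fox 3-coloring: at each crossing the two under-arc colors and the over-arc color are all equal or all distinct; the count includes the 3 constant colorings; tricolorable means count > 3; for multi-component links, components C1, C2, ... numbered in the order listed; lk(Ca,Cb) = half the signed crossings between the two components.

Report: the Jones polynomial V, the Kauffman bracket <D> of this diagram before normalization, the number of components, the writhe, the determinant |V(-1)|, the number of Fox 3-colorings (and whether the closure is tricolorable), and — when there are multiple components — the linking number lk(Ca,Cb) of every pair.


Jones polynomial: V(q) = -q^-10 + q^-9 - q^-8 + q^-7 - q^-6 + q^-5 + q^-3
<D> = -A^-15 - A^-7 + A^-3 - A + A^5 - A^9 + A^13; writhe -9
components 1, writhe -9 (11 crossings)
3-colorings: 3 of 3^11, det 7 — not tricolorable
note: det 7 = |V(-1)|; not divisible by 3, so not tricolorable


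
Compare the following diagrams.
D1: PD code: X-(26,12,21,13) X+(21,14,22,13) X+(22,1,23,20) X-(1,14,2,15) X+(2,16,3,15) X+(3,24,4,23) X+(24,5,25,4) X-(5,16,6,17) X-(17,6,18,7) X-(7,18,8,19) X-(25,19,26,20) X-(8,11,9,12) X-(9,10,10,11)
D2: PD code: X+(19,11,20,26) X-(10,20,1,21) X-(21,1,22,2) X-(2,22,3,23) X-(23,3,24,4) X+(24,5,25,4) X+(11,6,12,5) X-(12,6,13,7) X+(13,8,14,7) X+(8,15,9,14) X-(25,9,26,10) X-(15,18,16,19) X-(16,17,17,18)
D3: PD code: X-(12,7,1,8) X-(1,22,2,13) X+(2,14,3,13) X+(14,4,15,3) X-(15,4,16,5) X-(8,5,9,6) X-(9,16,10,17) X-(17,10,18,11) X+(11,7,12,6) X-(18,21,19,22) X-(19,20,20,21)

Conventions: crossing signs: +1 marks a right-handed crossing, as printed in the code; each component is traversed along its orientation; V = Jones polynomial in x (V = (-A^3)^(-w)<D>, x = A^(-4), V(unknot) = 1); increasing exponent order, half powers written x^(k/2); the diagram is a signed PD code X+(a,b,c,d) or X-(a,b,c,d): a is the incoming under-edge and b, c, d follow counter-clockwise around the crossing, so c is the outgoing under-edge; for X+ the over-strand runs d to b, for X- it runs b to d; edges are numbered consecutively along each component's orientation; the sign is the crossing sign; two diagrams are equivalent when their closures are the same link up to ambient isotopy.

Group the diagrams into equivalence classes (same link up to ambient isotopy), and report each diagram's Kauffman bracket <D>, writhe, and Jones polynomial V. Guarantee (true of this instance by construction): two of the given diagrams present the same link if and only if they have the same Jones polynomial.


classes: {D1} | {D2} | {D3}
V(D1) = x^(-7/2) - x^(-5/2) + x^(-3/2) - 2x^(-1/2) - x^(3/2)  [13 crossings, <D> = A^-15 + 2A^-7 - A^-3 + A - A^5, w = -3]
V(D2) = -x^(-9/2) + 2x^(-7/2) - 3x^(-5/2) + 3x^(-3/2) - 4x^(-1/2) + 2x^(1/2) - 2x^(3/2) + x^(5/2)  [13 crossings, <D> = -A^-19 + 2A^-15 - 2A^-11 + 4A^-7 - 3A^-3 + 3A - 2A^5 + A^9, w = -3]
V(D3) = -x^(-5/2) - x^(-1/2)  (w -5, c 11, <D> = A^-13 + A^-5)
insight: V(x) takes 3 values over 3 diagrams, fixing the grouping


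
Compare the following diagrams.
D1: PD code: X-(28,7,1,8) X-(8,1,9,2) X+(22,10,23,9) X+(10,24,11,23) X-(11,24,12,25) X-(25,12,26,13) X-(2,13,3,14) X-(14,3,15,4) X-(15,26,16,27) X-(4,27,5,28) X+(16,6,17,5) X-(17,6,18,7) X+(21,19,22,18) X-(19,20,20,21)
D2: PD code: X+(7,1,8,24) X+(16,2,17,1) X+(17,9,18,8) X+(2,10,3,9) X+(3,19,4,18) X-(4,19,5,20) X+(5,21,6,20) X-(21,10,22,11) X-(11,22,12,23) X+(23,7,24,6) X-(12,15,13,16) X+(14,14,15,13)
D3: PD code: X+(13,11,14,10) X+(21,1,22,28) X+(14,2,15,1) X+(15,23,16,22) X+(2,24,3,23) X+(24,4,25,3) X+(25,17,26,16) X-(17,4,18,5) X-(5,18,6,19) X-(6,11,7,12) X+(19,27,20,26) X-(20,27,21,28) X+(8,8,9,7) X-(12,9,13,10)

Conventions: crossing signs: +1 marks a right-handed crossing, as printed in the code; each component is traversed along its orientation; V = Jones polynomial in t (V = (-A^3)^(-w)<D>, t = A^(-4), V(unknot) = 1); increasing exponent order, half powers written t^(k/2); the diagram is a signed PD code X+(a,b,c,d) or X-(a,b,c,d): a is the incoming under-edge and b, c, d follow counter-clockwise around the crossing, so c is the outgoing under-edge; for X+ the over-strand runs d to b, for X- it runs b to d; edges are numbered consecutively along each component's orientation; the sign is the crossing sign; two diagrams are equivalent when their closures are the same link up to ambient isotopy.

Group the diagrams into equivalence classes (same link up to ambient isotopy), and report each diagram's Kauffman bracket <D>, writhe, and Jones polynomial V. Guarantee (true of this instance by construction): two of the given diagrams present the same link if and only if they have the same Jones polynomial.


equivalence classes: {D1} | {D2, D3}
D1 (bracket A^-10 + A^-2 - A^2 + A^6 - A^10; 14 crossings at w = -6): V = -t^-7 + t^-6 - t^-5 + t^-4 + t^-2
V(D2) = t - t^2 + 2t^3 - t^4 + t^5 - t^6  [12 crossings, <D> = -A^-12 + A^-8 - A^-4 + 2 - A^4 + A^8, w = +4]
V(D3) = t - t^2 + 2t^3 - t^4 + t^5 - t^6  (w +4, c 14, <D> = -A^-12 + A^-8 - A^-4 + 2 - A^4 + A^8)
observation: 2 classes among 3 diagrams; unequal V(t) rules out equality


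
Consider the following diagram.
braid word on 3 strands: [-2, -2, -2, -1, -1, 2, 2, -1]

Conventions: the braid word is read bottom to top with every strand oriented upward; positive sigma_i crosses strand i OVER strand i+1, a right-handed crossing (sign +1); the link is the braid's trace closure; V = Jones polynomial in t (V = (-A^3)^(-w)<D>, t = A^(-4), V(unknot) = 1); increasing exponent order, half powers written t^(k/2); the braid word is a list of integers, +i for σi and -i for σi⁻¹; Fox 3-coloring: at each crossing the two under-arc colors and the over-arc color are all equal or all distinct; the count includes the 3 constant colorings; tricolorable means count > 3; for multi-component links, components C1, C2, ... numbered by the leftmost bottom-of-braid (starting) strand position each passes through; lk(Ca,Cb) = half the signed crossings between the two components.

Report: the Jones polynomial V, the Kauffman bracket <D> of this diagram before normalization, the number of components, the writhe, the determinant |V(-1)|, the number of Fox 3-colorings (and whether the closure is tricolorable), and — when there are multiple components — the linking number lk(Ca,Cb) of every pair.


V(t) = t^-7 - 2t^-6 + 2t^-5 - 3t^-4 + 3t^-3 - 2t^-2 + 2t^-1
bracket: 2A^-8 - 2A^-4 + 3 - 3A^4 + 2A^8 - 2A^12 + A^16, w = -4
1 component, writhe -4, over 8 crossings
det 15, colorings 9 of 3^8 — tricolorable
observation: the span of V is 6, forcing >= 6 crossings in any diagram


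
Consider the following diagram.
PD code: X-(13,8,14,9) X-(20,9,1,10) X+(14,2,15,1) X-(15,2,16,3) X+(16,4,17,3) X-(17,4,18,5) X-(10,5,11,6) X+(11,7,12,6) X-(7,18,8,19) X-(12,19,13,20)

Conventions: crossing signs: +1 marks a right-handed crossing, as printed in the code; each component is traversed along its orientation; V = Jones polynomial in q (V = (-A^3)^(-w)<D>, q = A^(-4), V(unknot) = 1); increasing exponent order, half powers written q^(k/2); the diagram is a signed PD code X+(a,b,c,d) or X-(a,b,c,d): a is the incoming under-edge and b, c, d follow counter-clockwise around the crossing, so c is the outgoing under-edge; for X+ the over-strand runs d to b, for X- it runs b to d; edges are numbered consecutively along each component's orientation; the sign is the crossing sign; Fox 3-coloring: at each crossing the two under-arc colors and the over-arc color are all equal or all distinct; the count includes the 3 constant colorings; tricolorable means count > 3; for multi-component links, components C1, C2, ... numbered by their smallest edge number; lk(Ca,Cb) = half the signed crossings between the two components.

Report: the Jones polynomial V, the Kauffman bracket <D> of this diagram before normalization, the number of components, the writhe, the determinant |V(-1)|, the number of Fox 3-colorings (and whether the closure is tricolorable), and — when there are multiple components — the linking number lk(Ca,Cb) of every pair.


Jones polynomial: V(q) = -q^-4 + q^-3 + q^-1
<D> = A^-8 + 1 - A^4; writhe -4
components 1, writhe -4 (10 crossings)
3-colorings: 9 of 3^10, det 3 — tricolorable
note: det 3 = |V(-1)|; divisible by 3, so tricolorable


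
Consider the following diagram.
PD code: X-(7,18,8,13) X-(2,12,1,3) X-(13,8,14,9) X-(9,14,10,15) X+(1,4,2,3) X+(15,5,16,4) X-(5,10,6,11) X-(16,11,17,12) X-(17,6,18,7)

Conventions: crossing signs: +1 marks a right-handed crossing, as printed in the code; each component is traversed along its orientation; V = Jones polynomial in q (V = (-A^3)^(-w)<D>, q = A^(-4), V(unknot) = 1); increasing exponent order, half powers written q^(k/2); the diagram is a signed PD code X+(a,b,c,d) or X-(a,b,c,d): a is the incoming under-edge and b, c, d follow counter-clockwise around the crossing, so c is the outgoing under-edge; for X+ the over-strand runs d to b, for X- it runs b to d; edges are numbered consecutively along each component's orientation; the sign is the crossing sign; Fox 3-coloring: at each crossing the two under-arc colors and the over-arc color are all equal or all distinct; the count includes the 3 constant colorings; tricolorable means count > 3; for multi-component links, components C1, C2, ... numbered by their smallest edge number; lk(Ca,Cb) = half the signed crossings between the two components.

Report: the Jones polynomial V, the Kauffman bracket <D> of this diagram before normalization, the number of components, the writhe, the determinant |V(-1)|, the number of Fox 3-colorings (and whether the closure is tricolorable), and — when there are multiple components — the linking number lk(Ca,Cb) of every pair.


V = q^-6 + q^-3 + q^-2 + q^-1
<D> = -A^-11 - A^-7 - A^-3 - A^9 (w = -5)
3 components over 9 crossings, w = -5
lk(C1,C2): 0
lk(C1,C3) = 0
linking number lk(C2,C3) = -2
9 Fox colorings among 3^9, |V(-1)| = 0: tricolorable
why: det 0 = |V(-1)|; divisible by 3, so tricolorable


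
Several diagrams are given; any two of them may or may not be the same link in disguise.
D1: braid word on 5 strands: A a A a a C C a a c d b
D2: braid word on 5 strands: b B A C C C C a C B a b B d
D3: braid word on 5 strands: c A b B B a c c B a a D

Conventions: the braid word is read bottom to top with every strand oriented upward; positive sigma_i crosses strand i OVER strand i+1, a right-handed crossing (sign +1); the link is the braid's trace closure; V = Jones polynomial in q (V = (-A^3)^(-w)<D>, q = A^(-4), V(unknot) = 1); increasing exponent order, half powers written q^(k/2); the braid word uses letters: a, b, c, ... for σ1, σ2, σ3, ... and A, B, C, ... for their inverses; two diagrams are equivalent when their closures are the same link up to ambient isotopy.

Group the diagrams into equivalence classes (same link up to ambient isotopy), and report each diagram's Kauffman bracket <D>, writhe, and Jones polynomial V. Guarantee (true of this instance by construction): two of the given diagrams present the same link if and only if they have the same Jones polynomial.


grouping into links: {D1} | {D2} | {D3}
V(D1) = q + q^3 - q^4  (w +4, c 12, <D> = -A^-4 + 1 + A^8)
V(D2) = -q^-7 + q^-6 - q^-5 + q^-4 + q^-2  (w -4, c 14, <D> = A^-4 + A^4 - A^8 + A^12 - A^16)
V(D3) = q^-1 - 2 + 3q - 3q^2 + 4q^3 - 3q^4 + 2q^5 - q^6  [12 crossings, <D> = -A^-18 + 2A^-14 - 3A^-10 + 4A^-6 - 3A^-2 + 3A^2 - 2A^6 + A^10, w = +2]
why: 3 values of V(q) split the 3 diagrams
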